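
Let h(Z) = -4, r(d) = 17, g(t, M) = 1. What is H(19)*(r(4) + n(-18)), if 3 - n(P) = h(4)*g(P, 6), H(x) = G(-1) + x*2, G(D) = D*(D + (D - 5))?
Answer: 1080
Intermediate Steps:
G(D) = D*(-5 + 2*D) (G(D) = D*(D + (-5 + D)) = D*(-5 + 2*D))
H(x) = 7 + 2*x (H(x) = -(-5 + 2*(-1)) + x*2 = -(-5 - 2) + 2*x = -1*(-7) + 2*x = 7 + 2*x)
n(P) = 7 (n(P) = 3 - (-4) = 3 - 1*(-4) = 3 + 4 = 7)
H(19)*(r(4) + n(-18)) = (7 + 2*19)*(17 + 7) = (7 + 38)*24 = 45*24 = 1080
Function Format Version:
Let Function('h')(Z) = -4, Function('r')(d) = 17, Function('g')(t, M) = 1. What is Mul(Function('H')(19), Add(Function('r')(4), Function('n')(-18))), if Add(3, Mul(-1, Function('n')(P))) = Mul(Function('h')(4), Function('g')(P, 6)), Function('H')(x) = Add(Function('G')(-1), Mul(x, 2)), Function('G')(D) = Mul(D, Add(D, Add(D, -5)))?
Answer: 1080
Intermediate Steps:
Function('G')(D) = Mul(D, Add(-5, Mul(2, D))) (Function('G')(D) = Mul(D, Add(D, Add(-5, D))) = Mul(D, Add(-5, Mul(2, D))))
Function('H')(x) = Add(7, Mul(2, x)) (Function('H')(x) = Add(Mul(-1, Add(-5, Mul(2, -1))), Mul(x, 2)) = Add(Mul(-1, Add(-5, -2)), Mul(2, x)) = Add(Mul(-1, -7), Mul(2, x)) = Add(7, Mul(2, x)))
Function('n')(P) = 7 (Function('n')(P) = Add(3, Mul(-1, Mul(-4, 1))) = Add(3, Mul(-1, -4)) = Add(3, 4) = 7)
Mul(Function('H')(19), Add(Function('r')(4), Function('n')(-18))) = Mul(Add(7, Mul(2, 19)), Add(17, 7)) = Mul(Add(7, 38), 24) = Mul(45, 24) = 1080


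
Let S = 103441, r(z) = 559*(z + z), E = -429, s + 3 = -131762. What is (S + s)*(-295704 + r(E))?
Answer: 21960333624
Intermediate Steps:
s = -131765 (s = -3 - 131762 = -131765)
r(z) = 1118*z (r(z) = 559*(2*z) = 1118*z)
(S + s)*(-295704 + r(E)) = (103441 - 131765)*(-295704 + 1118*(-429)) = -28324*(-295704 - 479622) = -28324*(-775326) = 21960333624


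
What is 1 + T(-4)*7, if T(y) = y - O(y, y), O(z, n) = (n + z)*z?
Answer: -251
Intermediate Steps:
O(z, n) = z*(n + z)
T(y) = y - 2*y² (T(y) = y - y*(y + y) = y - y*2*y = y - 2*y²)
1 + T(-4)*7 = 1 - 4*(1 - 2*(-4))*7 = 1 - 4*(1 + 8)*7 = 1 - 4*9*7 = 1 - 36*7 = 1 - 252 = -251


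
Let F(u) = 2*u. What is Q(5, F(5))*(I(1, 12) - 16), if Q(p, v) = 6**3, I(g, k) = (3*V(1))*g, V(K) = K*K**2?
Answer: -2808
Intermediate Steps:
V(K) = K**3
I(g, k) = 3*g (I(g, k) = (3*1**3)*g = (3*1)*g = 3*g)
Q(p, v) = 216
Q(5, F(5))*(I(1, 12) - 16) = 216*(3*1 - 16) = 216*(3 - 16) = 216*(-13) = -2808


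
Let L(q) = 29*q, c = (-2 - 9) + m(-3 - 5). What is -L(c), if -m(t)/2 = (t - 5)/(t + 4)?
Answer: 1015/2 ≈ 507.50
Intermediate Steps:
m(t) = -2*(-5 + t)/(4 + t) (m(t) = -2*(t - 5)/(t + 4) = -2*(-5 + t)/(4 + t))
c = -35/2 (c = (-2 - 9) + 2*(5 - (-3 - 5))/(4 + (-3 - 5)) = -11 + 2*(5 - 1*(-8))/(4 - 8) = -11 + 2*(5 + 8)/(-4) = -11 + 2*(-1/4)*13 = -11 - 13/2 = -35/2 ≈ -17.500)
-L(c) = -29*(-35)/2 = -1*(-1015/2) = 1015/2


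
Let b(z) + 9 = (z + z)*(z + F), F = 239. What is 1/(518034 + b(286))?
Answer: 1/818325 ≈ 1.2220e-6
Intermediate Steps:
b(z) = -9 + 2*z*(239 + z) (b(z) = -9 + (z + z)*(z + 239) = -9 + (2*z)*(239 + z) = -9 + 2*z*(239 + z))
1/(518034 + b(286)) = 1/(518034 + (-9 + 2*286² + 478*286)) = 1/(518034 + (-9 + 2*81796 + 136708)) = 1/(518034 + (-9 + 163592 + 136708)) = 1/(518034 + 300291) = 1/818325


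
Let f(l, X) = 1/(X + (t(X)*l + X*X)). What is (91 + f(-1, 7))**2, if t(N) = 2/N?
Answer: 1260037009/152100 ≈ 8284.3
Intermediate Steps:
f(l, X) = 1/(X + X**2 + 2*l/X) (f(l, X) = 1/(X + ((2/X)*l + X*X)) = 1/(X + (2*l/X + X**2)) = 1/(X + (X**2 + 2*l/X)) = 1/(X + X**2 + 2*l/X))
(91 + f(-1, 7))**2 = (91 + 7/(2*(-1) + 7**2*(1 + 7)))**2 = (91 + 7/(-2 + 49*8))**2 = (91 + 7/(-2 + 392))**2 = (91 + 7/390)**2 = (35497/390)**2 = 1260037009/152100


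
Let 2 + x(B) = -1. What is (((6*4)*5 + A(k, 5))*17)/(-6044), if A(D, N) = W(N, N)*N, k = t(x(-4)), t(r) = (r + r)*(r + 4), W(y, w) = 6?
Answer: -1275/3022 ≈ -0.42191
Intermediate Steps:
x(B) = -3 (x(B) = -2 - 1 = -3)
t(r) = 2*r*(4 + r) (t(r) = (2*r)*(4 + r) = 2*r*(4 + r))
k = -6 (k = 2*(-3)*(4 - 3) = 2*(-3)*1 = -6)
A(D, N) = 6*N
(((6*4)*5 + A(k, 5))*17)/(-6044) = (((6*4)*5 + 6*5)*17)/(-6044) = ((24*5 + 30)*17)*(-1/6044) = ((120 + 30)*17)*(-1/6044) = (150*17)*(-1/6044) = 2550*(-1/6044) = -1275/3022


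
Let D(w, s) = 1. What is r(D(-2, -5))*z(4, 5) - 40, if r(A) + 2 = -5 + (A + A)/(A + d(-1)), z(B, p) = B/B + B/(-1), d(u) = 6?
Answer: -139/7 ≈ -19.857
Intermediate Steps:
z(B, p) = 1 - B (z(B, p) = 1 + B*(-1) = 1 - B)
r(A) = -7 + 2*A/(6 + A) (r(A) = -2 + (-5 + (A + A)/(A + 6)) = -2 + (-5 + (2*A)/(6 + A)) = -2 + (-5 + 2*A/(6 + A)) = -7 + 2*A/(6 + A))
r(D(-2, -5))*z(4, 5) - 40 = ((-42 - 5*1)/(6 + 1))*(1 - 1*4) - 40 = ((-42 - 5)/7)*(1 - 4) - 40 = ((⅐)*(-47))*(-3) - 40 = -47/7*(-3) - 40 = 141/7 - 40 = -139/7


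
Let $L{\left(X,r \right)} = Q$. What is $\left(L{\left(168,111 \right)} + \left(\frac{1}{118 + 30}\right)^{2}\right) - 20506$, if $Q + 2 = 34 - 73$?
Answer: $- \frac{450061487}{21904} \approx -20547.0$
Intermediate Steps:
$Q = -41$ ($Q = -2 + \left(34 - 73\right) = -2 - 39 = -41$)
$L{\left(X,r \right)} = -41$
$\left(L{\left(168,111 \right)} + \left(\frac{1}{118 + 30}\right)^{2}\right) - 20506 = \left(-41 + \left(\frac{1}{118 + 30}\right)^{2}\right) - 20506 = \left(-41 + \left(\frac{1}{148}\right)^{2}\right) - 20506 = \left(-41 + \frac{1}{21904}\right) - 20506 = - \frac{898063}{21904} - 20506 = - \frac{450061487}{21904}$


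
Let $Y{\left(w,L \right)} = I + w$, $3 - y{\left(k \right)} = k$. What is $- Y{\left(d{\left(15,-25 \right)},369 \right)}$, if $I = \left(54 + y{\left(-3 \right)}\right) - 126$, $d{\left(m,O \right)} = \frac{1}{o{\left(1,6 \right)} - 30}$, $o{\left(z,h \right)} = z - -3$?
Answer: $\frac{1717}{26} \approx 66.038$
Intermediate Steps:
$o{\left(z,h \right)} = 3 + z$ ($o{\left(z,h \right)} = z + 3 = 3 + z$)
$y{\left(k \right)} = 3 - k$
$d{\left(m,O \right)} = - \frac{1}{26}$ ($d{\left(m,O \right)} = \frac{1}{\left(3 + 1\right) - 30} = \frac{1}{4 - 30} = \frac{1}{-26} = - \frac{1}{26}$)
$I = -66$ ($I = \left(54 + \left(3 - -3\right)\right) - 126 = \left(54 + \left(3 + 3\right)\right) - 126 = \left(54 + 6\right) - 126 = 60 - 126 = -66$)
$Y{\left(w,L \right)} = -66 + w$
$- Y{\left(d{\left(15,-25 \right)},369 \right)} = - (-66 - \frac{1}{26}) = \left(-1\right) \left(- \frac{1717}{26}\right) = \frac{1717}{26}$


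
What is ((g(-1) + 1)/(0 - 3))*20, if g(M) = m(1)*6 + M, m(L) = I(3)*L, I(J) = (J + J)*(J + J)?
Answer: -1440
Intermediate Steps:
I(J) = 4*J² (I(J) = (2*J)*(2*J) = 4*J²)
m(L) = 36*L (m(L) = (4*3²)*L = (4*9)*L = 36*L)
g(M) = 216 + M (g(M) = (36*1)*6 + M = 36*6 + M = 216 + M)
((g(-1) + 1)/(0 - 3))*20 = (((216 - 1) + 1)/(0 - 3))*20 = ((215 + 1)/(-3))*20 = (216*(-⅓))*20 = -72*20 = -1440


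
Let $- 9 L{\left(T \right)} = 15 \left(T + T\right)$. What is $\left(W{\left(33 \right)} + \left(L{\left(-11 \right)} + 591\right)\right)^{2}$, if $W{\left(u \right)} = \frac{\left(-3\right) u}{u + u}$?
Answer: $\frac{14115049}{36} \approx 3.9208 \cdot 10^{5}$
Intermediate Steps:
$L{\left(T \right)} = - \frac{10 T}{3}$ ($L{\left(T \right)} = - \frac{15 \left(T + T\right)}{9} = - \frac{15 \cdot 2 T}{9} = - \frac{30 T}{9} = - \frac{10 T}{3}$)
$W{\left(u \right)} = - \frac{3}{2}$ ($W{\left(u \right)} = \frac{\left(-3\right) u}{2 u} = - 3 u \frac{1}{2 u} = - \frac{3}{2}$)
$\left(W{\left(33 \right)} + \left(L{\left(-11 \right)} + 591\right)\right)^{2} = \left(- \frac{3}{2} + \left(\left(- \frac{10}{3}\right) \left(-11\right) + 591\right)\right)^{2} = \left(- \frac{3}{2} + \left(\frac{110}{3} + 591\right)\right)^{2} = \left(- \frac{3}{2} + \frac{1883}{3}\right)^{2} = \left(\frac{3757}{6}\right)^{2} = \frac{14115049}{36}$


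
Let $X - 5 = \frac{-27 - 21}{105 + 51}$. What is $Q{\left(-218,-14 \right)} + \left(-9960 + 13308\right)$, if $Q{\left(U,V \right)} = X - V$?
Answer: $\frac{43767}{13} \approx 3366.7$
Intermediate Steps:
$X = \frac{61}{13}$ ($X = 5 + \frac{-27 - 21}{105 + 51} = 5 - \frac{48}{156} = 5 - \frac{4}{13} = \frac{61}{13} \approx 4.6923$)
$Q{\left(U,V \right)} = \frac{61}{13} - V$
$Q{\left(-218,-14 \right)} + \left(-9960 + 13308\right) = \left(\frac{61}{13} - -14\right) + \left(-9960 + 13308\right) = \left(\frac{61}{13} + 14\right) + 3348 = \frac{243}{13} + 3348 = \frac{43767}{13}$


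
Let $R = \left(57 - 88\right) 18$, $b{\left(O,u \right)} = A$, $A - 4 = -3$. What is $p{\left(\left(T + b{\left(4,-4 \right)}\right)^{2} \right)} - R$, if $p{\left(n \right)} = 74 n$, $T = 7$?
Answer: $5294$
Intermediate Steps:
$A = 1$ ($A = 4 - 3 = 1$)
$b{\left(O,u \right)} = 1$
$R = -558$ ($R = \left(-31\right) 18 = -558$)
$p{\left(\left(T + b{\left(4,-4 \right)}\right)^{2} \right)} - R = 74 \left(7 + 1\right)^{2} - -558 = 74 \cdot 8^{2} + 558 = 74 \cdot 64 + 558 = 4736 + 558 = 5294$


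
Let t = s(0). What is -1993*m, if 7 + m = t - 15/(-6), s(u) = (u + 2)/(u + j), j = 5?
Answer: 81713/10 ≈ 8171.3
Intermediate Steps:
s(u) = (2 + u)/(5 + u) (s(u) = (u + 2)/(u + 5) = (2 + u)/(5 + u))
t = ⅖ (t = (2 + 0)/(5 + 0) = 2/5 = (⅕)*2 = ⅖ ≈ 0.40000)
m = -41/10 (m = -7 + (⅖ - 15/(-6)) = -7 + (⅖ - 15*(-1)/6) = -7 + (⅖ - 1*(-5/2)) = -7 + (⅖ + 5/2) = -7 + 29/10 = -41/10 ≈ -4.1000)
-1993*m = -1993*(-41/10) = 81713/10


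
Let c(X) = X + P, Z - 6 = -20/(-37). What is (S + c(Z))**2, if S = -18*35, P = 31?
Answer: 480530241/1369 ≈ 3.5101e+5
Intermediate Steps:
Z = 242/37 (Z = 6 - 20/(-37) = 6 - 20*(-1/37) = 6 + 20/37 = 242/37 ≈ 6.5405)
c(X) = 31 + X (c(X) = X + 31 = 31 + X)
S = -630
(S + c(Z))**2 = (-630 + (31 + 242/37))**2 = (-630 + 1389/37)**2 = (-21921/37)**2 = 480530241/1369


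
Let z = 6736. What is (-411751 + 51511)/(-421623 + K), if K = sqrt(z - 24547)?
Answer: 843808164/987588733 + 6004*I*sqrt(1979)/987588733 ≈ 0.85441 + 0.00027045*I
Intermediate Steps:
K = 3*I*sqrt(1979) (K = sqrt(6736 - 24547) = sqrt(-17811) = 3*I*sqrt(1979) ≈ 133.46*I)
(-411751 + 51511)/(-421623 + K) = (-411751 + 51511)/(-421623 + 3*I*sqrt(1979)) = -360240/(-421623 + 3*I*sqrt(1979))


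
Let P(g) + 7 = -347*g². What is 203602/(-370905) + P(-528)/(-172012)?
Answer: 35845606302551/63800110860 ≈ 561.84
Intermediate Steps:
P(g) = -7 - 347*g²
203602/(-370905) + P(-528)/(-172012) = 203602/(-370905) + (-7 - 347*(-528)²)/(-172012) = 203602*(-1/370905) + (-7 - 347*278784)*(-1/172012) = -203602/370905 + (-7 - 96738048)*(-1/172012) = -203602/370905 - 96738055*(-1/172012) = -203602/370905 + 96738055/172012 = 35845606302551/63800110860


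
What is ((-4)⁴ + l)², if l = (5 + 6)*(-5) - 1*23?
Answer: 31684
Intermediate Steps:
l = -78 (l = 11*(-5) - 23 = -55 - 23 = -78)
((-4)⁴ + l)² = ((-4)⁴ - 78)² = (256 - 78)² = 178² = 31684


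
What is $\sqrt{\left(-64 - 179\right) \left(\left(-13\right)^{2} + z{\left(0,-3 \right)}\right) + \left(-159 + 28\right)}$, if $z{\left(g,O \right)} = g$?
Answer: $i \sqrt{41198} \approx 202.97 i$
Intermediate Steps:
$\sqrt{\left(-64 - 179\right) \left(\left(-13\right)^{2} + z{\left(0,-3 \right)}\right) + \left(-159 + 28\right)} = \sqrt{\left(-64 - 179\right) \left(\left(-13\right)^{2} + 0\right) + \left(-159 + 28\right)} = \sqrt{- 243 \left(169 + 0\right) - 131} = \sqrt{\left(-243\right) 169 - 131} = \sqrt{-41067 - 131} = \sqrt{-41198} = i \sqrt{41198}$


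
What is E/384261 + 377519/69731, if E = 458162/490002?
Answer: 35541289012330670/6564778223698791 ≈ 5.4139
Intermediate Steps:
E = 229081/245001 (E = 458162*(1/490002) = 229081/245001 ≈ 0.93502)
E/384261 + 377519/69731 = (229081/245001)/384261 + 377519/69731 = (229081/245001)*(1/384261) + 377519*(1/69731) = 229081/94144329261 + 377519/69731 = 35541289012330670/6564778223698791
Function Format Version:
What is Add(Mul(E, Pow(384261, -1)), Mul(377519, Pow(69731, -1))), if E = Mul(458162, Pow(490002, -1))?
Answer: Rational(35541289012330670, 6564778223698791) ≈ 5.4139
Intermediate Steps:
E = Rational(229081, 245001) (E = Mul(458162, Rational(1, 490002)) = Rational(229081, 245001) ≈ 0.93502)
Add(Mul(E, Pow(384261, -1)), Mul(377519, Pow(69731, -1))) = Add(Mul(Rational(229081, 245001), Pow(384261, -1)), Mul(377519, Pow(69731, -1))) = Add(Mul(Rational(229081, 245001), Rational(1, 384261)), Mul(377519, Rational(1, 69731))) = Add(Rational(229081, 94144329261), Rational(377519, 69731)) = Rational(35541289012330670, 6564778223698791)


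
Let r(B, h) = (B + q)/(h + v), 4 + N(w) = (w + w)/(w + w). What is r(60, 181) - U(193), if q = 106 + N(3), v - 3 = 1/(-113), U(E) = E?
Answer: -3994244/20791 ≈ -192.11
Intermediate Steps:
N(w) = -3 (N(w) = -4 + (w + w)/(w + w) = -4 + (2*w)/((2*w)) = -4 + (2*w)*(1/(2*w)) = -4 + 1 = -3)
v = 338/113 (v = 3 + 1/(-113) = 3 - 1/113 = 338/113 ≈ 2.9911)
q = 103 (q = 106 - 3 = 103)
r(B, h) = (103 + B)/(338/113 + h) (r(B, h) = (B + 103)/(h + 338/113) = (103 + B)/(338/113 + h))
r(60, 181) - U(193) = 113*(103 + 60)/(338 + 113*181) - 1*193 = 113*163/(338 + 20453) - 193 = 113*163/20791 - 193 = 113*(1/20791)*163 - 193 = 18419/20791 - 193 = -3994244/20791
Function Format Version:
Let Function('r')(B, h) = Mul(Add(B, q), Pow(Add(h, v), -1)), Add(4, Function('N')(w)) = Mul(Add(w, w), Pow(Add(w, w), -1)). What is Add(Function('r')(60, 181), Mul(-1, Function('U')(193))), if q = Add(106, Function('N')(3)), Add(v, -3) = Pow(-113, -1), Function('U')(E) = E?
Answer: Rational(-3994244, 20791) ≈ -192.11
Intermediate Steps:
Function('N')(w) = -3 (Function('N')(w) = Add(-4, Mul(Add(w, w), Pow(Add(w, w), -1))) = Add(-4, Mul(Mul(2, w), Pow(Mul(2, w), -1))) = Add(-4, Mul(Mul(2, w), Mul(Rational(1, 2), Pow(w, -1)))) = Add(-4, 1) = -3)
v = Rational(338, 113) (v = Add(3, Pow(-113, -1)) = Add(3, Rational(-1, 113)) = Rational(338, 113) ≈ 2.9911)
q = 103 (q = Add(106, -3) = 103)
Function('r')(B, h) = Mul(Pow(Add(Rational(338, 113), h), -1), Add(103, B)) (Function('r')(B, h) = Mul(Add(B, 103), Pow(Add(h, Rational(338, 113)), -1)) = Mul(Add(103, B), Pow(Add(Rational(338, 113), h), -1)) = Mul(Pow(Add(Rational(338, 113), h), -1), Add(103, B)))
Add(Function('r')(60, 181), Mul(-1, Function('U')(193))) = Add(Mul(113, Pow(Add(338, Mul(113, 181)), -1), Add(103, 60)), Mul(-1, 193)) = Add(Mul(113, Pow(Add(338, 20453), -1), 163), -193) = Add(Mul(113, Pow(20791, -1), 163), -193) = Add(Mul(113, Rational(1, 20791), 163), -193) = Add(Rational(18419, 20791), -193) = Rational(-3994244, 20791)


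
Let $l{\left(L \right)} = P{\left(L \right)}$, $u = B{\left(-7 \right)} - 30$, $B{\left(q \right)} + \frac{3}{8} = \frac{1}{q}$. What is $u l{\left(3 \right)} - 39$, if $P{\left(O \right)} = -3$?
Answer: $\frac{2943}{56} \approx 52.554$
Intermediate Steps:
$B{\left(q \right)} = - \frac{3}{8} + \frac{1}{q}$
$u = - \frac{1709}{56}$ ($u = \left(- \frac{3}{8} + \frac{1}{-7}\right) - 30 = \left(- \frac{3}{8} - \frac{1}{7}\right) - 30 = - \frac{29}{56} - 30 = - \frac{1709}{56} \approx -30.518$)
$l{\left(L \right)} = -3$
$u l{\left(3 \right)} - 39 = \left(- \frac{1709}{56}\right) \left(-3\right) - 39 = \frac{5127}{56} - 39 = \frac{2943}{56}$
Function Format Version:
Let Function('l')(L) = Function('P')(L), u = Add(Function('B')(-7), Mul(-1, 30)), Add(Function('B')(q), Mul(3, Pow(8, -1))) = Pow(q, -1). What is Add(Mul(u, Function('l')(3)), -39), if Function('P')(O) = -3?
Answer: Rational(2943, 56) ≈ 52.554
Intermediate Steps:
Function('B')(q) = Add(Rational(-3, 8), Pow(q, -1))
u = Rational(-1709, 56) (u = Add(Add(Rational(-3, 8), Pow(-7, -1)), Mul(-1, 30)) = Add(Add(Rational(-3, 8), Rational(-1, 7)), -30) = Add(Rational(-29, 56), -30) = Rational(-1709, 56) ≈ -30.518)
Function('l')(L) = -3
Add(Mul(u, Function('l')(3)), -39) = Add(Mul(Rational(-1709, 56), -3), -39) = Add(Rational(5127, 56), -39) = Rational(2943, 56)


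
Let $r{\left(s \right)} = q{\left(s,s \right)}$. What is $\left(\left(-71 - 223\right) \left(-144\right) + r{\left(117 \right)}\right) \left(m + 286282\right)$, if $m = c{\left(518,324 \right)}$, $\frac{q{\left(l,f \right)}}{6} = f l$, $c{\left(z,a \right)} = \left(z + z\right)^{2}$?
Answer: $169226673660$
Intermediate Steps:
$c{\left(z,a \right)} = 4 z^{2}$ ($c{\left(z,a \right)} = \left(2 z\right)^{2} = 4 z^{2}$)
$q{\left(l,f \right)} = 6 f l$
$m = 1073296$ ($m = 4 \cdot 518^{2} = 4 \cdot 268324 = 1073296$)
$r{\left(s \right)} = 6 s^{2}$ ($r{\left(s \right)} = 6 s s = 6 s^{2}$)
$\left(\left(-71 - 223\right) \left(-144\right) + r{\left(117 \right)}\right) \left(m + 286282\right) = \left(\left(-71 - 223\right) \left(-144\right) + 6 \cdot 117^{2}\right) \left(1073296 + 286282\right) = \left(\left(-294\right) \left(-144\right) + 6 \cdot 13689\right) 1359578 = \left(42336 + 82134\right) 1359578 = 124470 \cdot 1359578 = 169226673660$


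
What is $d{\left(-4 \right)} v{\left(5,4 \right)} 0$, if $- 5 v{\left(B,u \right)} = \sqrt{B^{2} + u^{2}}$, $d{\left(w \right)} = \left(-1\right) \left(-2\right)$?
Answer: $0$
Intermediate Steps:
$d{\left(w \right)} = 2$
$v{\left(B,u \right)} = - \frac{\sqrt{B^{2} + u^{2}}}{5}$
$d{\left(-4 \right)} v{\left(5,4 \right)} 0 = 2 \left(- \frac{\sqrt{5^{2} + 4^{2}}}{5}\right) 0 = 2 \left(- \frac{\sqrt{25 + 16}}{5}\right) 0 = 2 \left(- \frac{\sqrt{41}}{5}\right) 0 = - \frac{2 \sqrt{41}}{5} \cdot 0 = 0$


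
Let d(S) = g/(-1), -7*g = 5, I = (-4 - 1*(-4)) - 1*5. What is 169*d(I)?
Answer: 845/7 ≈ 120.71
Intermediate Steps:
I = -5 (I = (-4 + 4) - 5 = 0 - 5 = -5)
g = -5/7 (g = -1/7*5 = -5/7 ≈ -0.71429)
d(S) = 5/7 (d(S) = -5/7/(-1) = -5/7*(-1) = 5/7)
169*d(I) = 169*(5/7) = 845/7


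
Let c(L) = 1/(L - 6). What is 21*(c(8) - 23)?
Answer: -945/2 ≈ -472.50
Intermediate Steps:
c(L) = 1/(-6 + L)
21*(c(8) - 23) = 21*(1/(-6 + 8) - 23) = 21*(1/2 - 23) = 21*(½ - 23) = 21*(-45/2) = -945/2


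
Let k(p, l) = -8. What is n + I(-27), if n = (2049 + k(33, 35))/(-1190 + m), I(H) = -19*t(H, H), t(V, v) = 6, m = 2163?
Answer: -108881/973 ≈ -111.90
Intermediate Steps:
I(H) = -114 (I(H) = -19*6 = -114)
n = 2041/973 (n = (2049 - 8)/(-1190 + 2163) = 2041/973 ≈ 2.0976)
n + I(-27) = 2041/973 - 114 = -108881/973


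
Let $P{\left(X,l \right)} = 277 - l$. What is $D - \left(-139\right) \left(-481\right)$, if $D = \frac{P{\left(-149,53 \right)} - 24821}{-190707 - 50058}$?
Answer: $- \frac{5365760846}{80255} \approx -66859.0$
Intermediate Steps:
$D = \frac{8199}{80255}$ ($D = \frac{\left(277 - 53\right) - 24821}{-190707 - 50058} = \frac{\left(277 - 53\right) - 24821}{-240765} = \left(224 - 24821\right) \left(- \frac{1}{240765}\right) = \left(-24597\right) \left(- \frac{1}{240765}\right) = \frac{8199}{80255} \approx 0.10216$)
$D - \left(-139\right) \left(-481\right) = \frac{8199}{80255} - \left(-139\right) \left(-481\right) = \frac{8199}{80255} - 66859 = - \frac{5365760846}{80255}$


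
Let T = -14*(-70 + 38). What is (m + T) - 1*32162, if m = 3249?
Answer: -28465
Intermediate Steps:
T = 448 (T = -14*(-32) = 448)
(m + T) - 1*32162 = (3249 + 448) - 1*32162 = 3697 - 32162 = -28465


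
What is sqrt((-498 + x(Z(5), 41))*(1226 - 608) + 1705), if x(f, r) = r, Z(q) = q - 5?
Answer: 7*I*sqrt(5729) ≈ 529.83*I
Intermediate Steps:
Z(q) = -5 + q
sqrt((-498 + x(Z(5), 41))*(1226 - 608) + 1705) = sqrt((-498 + 41)*(1226 - 608) + 1705) = sqrt(-457*618 + 1705) = sqrt(-282426 + 1705) = sqrt(-280721) = 7*I*sqrt(5729)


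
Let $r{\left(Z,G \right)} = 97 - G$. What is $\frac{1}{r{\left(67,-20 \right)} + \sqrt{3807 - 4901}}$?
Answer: $\frac{117}{14783} - \frac{i \sqrt{1094}}{14783} \approx 0.0079145 - 0.0022374 i$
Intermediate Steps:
$\frac{1}{r{\left(67,-20 \right)} + \sqrt{3807 - 4901}} = \frac{1}{\left(97 - -20\right) + \sqrt{3807 - 4901}} = \frac{1}{\left(97 + 20\right) + \sqrt{-1094}} = \frac{1}{117 + i \sqrt{1094}}$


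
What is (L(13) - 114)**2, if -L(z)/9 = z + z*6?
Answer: 870489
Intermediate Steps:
L(z) = -63*z (L(z) = -9*(z + z*6) = -9*(z + 6*z) = -63*z)
(L(13) - 114)**2 = (-63*13 - 114)**2 = (-819 - 114)**2 = (-933)**2 = 870489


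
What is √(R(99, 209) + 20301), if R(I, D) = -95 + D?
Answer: √20415 ≈ 142.88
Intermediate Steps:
√(R(99, 209) + 20301) = √((-95 + 209) + 20301) = √(114 + 20301) = √20415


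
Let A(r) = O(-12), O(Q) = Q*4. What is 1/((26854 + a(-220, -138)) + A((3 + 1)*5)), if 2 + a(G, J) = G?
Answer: 1/26584 ≈ 3.7617e-5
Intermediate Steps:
a(G, J) = -2 + G
O(Q) = 4*Q
A(r) = -48 (A(r) = 4*(-12) = -48)
1/((26854 + a(-220, -138)) + A((3 + 1)*5)) = 1/((26854 + (-2 - 220)) - 48) = 1/((26854 - 222) - 48) = 1/(26632 - 48) = 1/26584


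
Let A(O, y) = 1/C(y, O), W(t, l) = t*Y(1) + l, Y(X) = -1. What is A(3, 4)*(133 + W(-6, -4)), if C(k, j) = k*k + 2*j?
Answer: 135/22 ≈ 6.1364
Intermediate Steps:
C(k, j) = k² + 2*j
W(t, l) = l - t (W(t, l) = t*(-1) + l = -t + l = l - t)
A(O, y) = 1/(y² + 2*O)
A(3, 4)*(133 + W(-6, -4)) = (133 + (-4 - 1*(-6)))/(4² + 2*3) = (133 + (-4 + 6))/(16 + 6) = (133 + 2)/22 = (1/22)*135 = 135/22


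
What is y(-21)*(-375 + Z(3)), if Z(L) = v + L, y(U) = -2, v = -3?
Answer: 750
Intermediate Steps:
Z(L) = -3 + L
y(-21)*(-375 + Z(3)) = -2*(-375 + (-3 + 3)) = -2*(-375 + 0) = -2*(-375) = 750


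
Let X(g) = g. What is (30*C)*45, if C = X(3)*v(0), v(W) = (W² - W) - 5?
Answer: -20250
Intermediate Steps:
v(W) = -5 + W² - W
C = -15 (C = 3*(-5 + 0² - 1*0) = 3*(-5 + 0 + 0) = 3*(-5) = -15)
(30*C)*45 = (30*(-15))*45 = -450*45 = -20250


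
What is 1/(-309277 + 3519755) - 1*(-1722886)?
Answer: 5531287599509/3210478 ≈ 1.7229e+6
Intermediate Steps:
1/(-309277 + 3519755) - 1*(-1722886) = 1/3210478 + 1722886 = 5531287599509/3210478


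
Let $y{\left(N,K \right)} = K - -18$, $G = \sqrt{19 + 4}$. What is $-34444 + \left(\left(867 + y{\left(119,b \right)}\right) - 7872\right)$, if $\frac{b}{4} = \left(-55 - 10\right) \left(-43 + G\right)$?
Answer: $-30251 - 260 \sqrt{23} \approx -31498.0$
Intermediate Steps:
$G = \sqrt{23} \approx 4.7958$
$b = 11180 - 260 \sqrt{23}$ ($b = 4 \left(-55 - 10\right) \left(-43 + \sqrt{23}\right) = 4 \left(- 65 \left(-43 + \sqrt{23}\right)\right) = 4 \left(2795 - 65 \sqrt{23}\right) = 11180 - 260 \sqrt{23} \approx 9933.1$)
$y{\left(N,K \right)} = 18 + K$ ($y{\left(N,K \right)} = K + 18 = 18 + K$)
$-34444 + \left(\left(867 + y{\left(119,b \right)}\right) - 7872\right) = -34444 - \left(-4193 + 260 \sqrt{23}\right) = -34444 + \left(4193 - 260 \sqrt{23}\right) = -30251 - 260 \sqrt{23}$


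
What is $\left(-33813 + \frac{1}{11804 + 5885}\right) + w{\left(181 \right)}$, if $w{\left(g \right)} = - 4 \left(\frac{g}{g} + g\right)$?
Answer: $- \frac{610995748}{17689} \approx -34541.0$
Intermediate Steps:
$w{\left(g \right)} = -4 - 4 g$ ($w{\left(g \right)} = - 4 \left(1 + g\right) = -4 - 4 g$)
$\left(-33813 + \frac{1}{11804 + 5885}\right) + w{\left(181 \right)} = \left(-33813 + \frac{1}{11804 + 5885}\right) - 728 = \left(-33813 + \frac{1}{17689}\right) - 728 = - \frac{598118156}{17689} - 728 = - \frac{610995748}{17689}$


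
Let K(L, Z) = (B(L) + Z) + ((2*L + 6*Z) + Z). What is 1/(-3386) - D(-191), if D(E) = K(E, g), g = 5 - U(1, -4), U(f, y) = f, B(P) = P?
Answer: 1831825/3386 ≈ 541.00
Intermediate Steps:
g = 4 (g = 5 - 1*1 = 5 - 1 = 4)
K(L, Z) = 3*L + 8*Z (K(L, Z) = (L + Z) + ((2*L + 6*Z) + Z) = (L + Z) + (2*L + 7*Z) = 3*L + 8*Z)
D(E) = 32 + 3*E (D(E) = 3*E + 8*4 = 3*E + 32 = 32 + 3*E)
1/(-3386) - D(-191) = 1/(-3386) - (32 + 3*(-191)) = -1/3386 - (32 - 573) = -1/3386 - 1*(-541) = -1/3386 + 541 = 1831825/3386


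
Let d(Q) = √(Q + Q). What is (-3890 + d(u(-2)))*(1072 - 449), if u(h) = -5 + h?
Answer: -2423470 + 623*I*√14 ≈ -2.4235e+6 + 2331.1*I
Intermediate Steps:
d(Q) = √2*√Q (d(Q) = √(2*Q) = √2*√Q)
(-3890 + d(u(-2)))*(1072 - 449) = (-3890 + √2*√(-5 - 2))*(1072 - 449) = (-3890 + √2*√(-7))*623 = (-3890 + √2*(I*√7))*623 = (-3890 + I*√14)*623 = -2423470 + 623*I*√14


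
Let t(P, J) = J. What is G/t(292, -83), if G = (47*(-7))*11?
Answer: 3619/83 ≈ 43.602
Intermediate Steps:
G = -3619 (G = -329*11 = -3619)
G/t(292, -83) = -3619/(-83) = -3619*(-1/83) = 3619/83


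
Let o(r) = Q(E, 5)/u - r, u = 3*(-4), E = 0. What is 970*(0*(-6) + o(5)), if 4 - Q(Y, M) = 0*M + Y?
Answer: -15520/3 ≈ -5173.3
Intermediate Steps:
Q(Y, M) = 4 - Y (Q(Y, M) = 4 - (0*M + Y) = 4 - (0 + Y) = 4 - Y)
u = -12
o(r) = -⅓ - r (o(r) = (4 - 1*0)/(-12) - r = (4 + 0)*(-1/12) - r = 4*(-1/12) - r = -⅓ - r)
970*(0*(-6) + o(5)) = 970*(0*(-6) + (-⅓ - 1*5)) = 970*(0 + (-⅓ - 5)) = 970*(0 - 16/3) = 970*(-16/3) = -15520/3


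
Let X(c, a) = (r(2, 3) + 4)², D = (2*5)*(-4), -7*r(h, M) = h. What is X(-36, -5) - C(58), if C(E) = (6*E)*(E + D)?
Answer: -306260/49 ≈ -6250.2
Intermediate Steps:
r(h, M) = -h/7
D = -40 (D = 10*(-4) = -40)
X(c, a) = 676/49 (X(c, a) = (-⅐*2 + 4)² = (-2/7 + 4)² = (26/7)² = 676/49)
C(E) = 6*E*(-40 + E) (C(E) = (6*E)*(E - 40) = (6*E)*(-40 + E) = 6*E*(-40 + E))
X(-36, -5) - C(58) = 676/49 - 6*58*(-40 + 58) = 676/49 - 6*58*18 = 676/49 - 1*6264 = 676/49 - 6264 = -306260/49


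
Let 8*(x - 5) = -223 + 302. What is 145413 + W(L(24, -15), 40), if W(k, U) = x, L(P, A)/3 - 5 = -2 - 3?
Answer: 1163423/8 ≈ 1.4543e+5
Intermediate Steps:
L(P, A) = 0 (L(P, A) = 15 + 3*(-2 - 3) = 15 + 3*(-5) = 15 - 15 = 0)
x = 119/8 (x = 5 + (-223 + 302)/8 = 5 + (⅛)*79 = 5 + 79/8 = 119/8 ≈ 14.875)
W(k, U) = 119/8
145413 + W(L(24, -15), 40) = 145413 + 119/8 = 1163423/8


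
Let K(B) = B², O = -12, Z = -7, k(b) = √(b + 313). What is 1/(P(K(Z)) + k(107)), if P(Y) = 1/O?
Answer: 12/60479 + 288*√105/60479 ≈ 0.048994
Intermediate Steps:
k(b) = √(313 + b)
P(Y) = -1/12 (P(Y) = 1/(-12) = -1/12)
1/(P(K(Z)) + k(107)) = 1/(-1/12 + √(313 + 107)) = 1/(-1/12 + √420) = 1/(-1/12 + 2*√105)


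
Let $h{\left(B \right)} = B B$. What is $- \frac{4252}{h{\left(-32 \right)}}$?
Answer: $- \frac{1063}{256} \approx -4.1523$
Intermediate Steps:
$h{\left(B \right)} = B^{2}$
$- \frac{4252}{h{\left(-32 \right)}} = - \frac{4252}{\left(-32\right)^{2}} = - \frac{4252}{1024} = \left(-4252\right) \frac{1}{1024} = - \frac{1063}{256}$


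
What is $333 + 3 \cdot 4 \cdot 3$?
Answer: $369$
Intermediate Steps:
$333 + 3 \cdot 4 \cdot 3 = 333 + 12 \cdot 3 = 333 + 36 = 369$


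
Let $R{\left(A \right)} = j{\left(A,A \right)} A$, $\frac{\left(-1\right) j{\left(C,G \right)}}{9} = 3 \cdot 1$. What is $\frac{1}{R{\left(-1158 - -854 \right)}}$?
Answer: $\frac{1}{8208} \approx 0.00012183$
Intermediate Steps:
$j{\left(C,G \right)} = -27$ ($j{\left(C,G \right)} = - 9 \cdot 3 \cdot 1 = \left(-9\right) 3 = -27$)
$R{\left(A \right)} = - 27 A$
$\frac{1}{R{\left(-1158 - -854 \right)}} = \frac{1}{\left(-27\right) \left(-1158 - -854\right)} = \frac{1}{\left(-27\right) \left(-1158 + 854\right)} = \frac{1}{\left(-27\right) \left(-304\right)} = \frac{1}{8208}$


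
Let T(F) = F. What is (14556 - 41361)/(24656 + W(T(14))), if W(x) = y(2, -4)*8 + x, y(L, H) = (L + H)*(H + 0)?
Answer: -26805/24734 ≈ -1.0837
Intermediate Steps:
y(L, H) = H*(H + L) (y(L, H) = (H + L)*H = H*(H + L))
W(x) = 64 + x (W(x) = -4*(-4 + 2)*8 + x = -4*(-2)*8 + x = 8*8 + x = 64 + x)
(14556 - 41361)/(24656 + W(T(14))) = (14556 - 41361)/(24656 + (64 + 14)) = -26805/(24656 + 78) = -26805/24734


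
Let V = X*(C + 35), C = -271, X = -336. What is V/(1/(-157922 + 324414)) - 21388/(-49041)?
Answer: 647446620124300/49041 ≈ 1.3202e+10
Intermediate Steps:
V = 79296 (V = -336*(-271 + 35) = -336*(-236) = 79296)
V/(1/(-157922 + 324414)) - 21388/(-49041) = 79296/(1/(-157922 + 324414)) - 21388/(-49041) = 79296/(1/166492) - 21388*(-1/49041) = 79296/(1/166492) + 21388/49041 = 79296*166492 + 21388/49041 = 13202149632 + 21388/49041 = 647446620124300/49041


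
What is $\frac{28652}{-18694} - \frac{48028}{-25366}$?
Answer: $\frac{3289400}{9119077} \approx 0.36072$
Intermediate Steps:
$\frac{28652}{-18694} - \frac{48028}{-25366} = 28652 \left(- \frac{1}{18694}\right) - - \frac{24014}{12683} = - \frac{1102}{719} + \frac{24014}{12683} = \frac{3289400}{9119077}$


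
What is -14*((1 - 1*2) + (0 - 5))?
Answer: 84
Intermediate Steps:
-14*((1 - 1*2) + (0 - 5)) = -14*((1 - 2) - 5) = -14*(-1 - 5) = -14*(-6) = 84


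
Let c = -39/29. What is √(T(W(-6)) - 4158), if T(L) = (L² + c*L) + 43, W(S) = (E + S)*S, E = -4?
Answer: 5*I*√20039/29 ≈ 24.407*I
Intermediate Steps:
c = -39/29 (c = -39*1/29 = -39/29 ≈ -1.3448)
W(S) = S*(-4 + S) (W(S) = (-4 + S)*S = S*(-4 + S))
T(L) = 43 + L² - 39*L/29 (T(L) = (L² - 39*L/29) + 43 = 43 + L² - 39*L/29)
√(T(W(-6)) - 4158) = √((43 + (-6*(-4 - 6))² - (-234)*(-4 - 6)/29) - 4158) = √((43 + (-6*(-10))² - (-234)*(-10)/29) - 4158) = √((43 + 60² - 39/29*60) - 4158) = √((43 + 3600 - 2340/29) - 4158) = √(103307/29 - 4158) = √(-17275/29) = 5*I*√20039/29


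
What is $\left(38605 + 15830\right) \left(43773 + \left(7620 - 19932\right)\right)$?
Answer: $1712579535$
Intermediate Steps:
$\left(38605 + 15830\right) \left(43773 + \left(7620 - 19932\right)\right) = 54435 \left(43773 - 12312\right) = 54435 \cdot 31461 = 1712579535$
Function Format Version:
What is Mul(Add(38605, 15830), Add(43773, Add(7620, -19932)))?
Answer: 1712579535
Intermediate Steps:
Mul(Add(38605, 15830), Add(43773, Add(7620, -19932))) = Mul(54435, Add(43773, -12312)) = Mul(54435, 31461) = 1712579535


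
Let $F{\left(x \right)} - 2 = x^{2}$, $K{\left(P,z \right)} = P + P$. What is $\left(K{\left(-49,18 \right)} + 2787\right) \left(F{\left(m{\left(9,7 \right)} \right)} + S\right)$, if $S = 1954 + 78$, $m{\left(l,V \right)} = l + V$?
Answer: $6157810$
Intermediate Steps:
$m{\left(l,V \right)} = V + l$
$K{\left(P,z \right)} = 2 P$
$S = 2032$
$F{\left(x \right)} = 2 + x^{2}$
$\left(K{\left(-49,18 \right)} + 2787\right) \left(F{\left(m{\left(9,7 \right)} \right)} + S\right) = \left(2 \left(-49\right) + 2787\right) \left(\left(2 + \left(7 + 9\right)^{2}\right) + 2032\right) = \left(-98 + 2787\right) \left(\left(2 + 16^{2}\right) + 2032\right) = 2689 \left(\left(2 + 256\right) + 2032\right) = 2689 \left(258 + 2032\right) = 2689 \cdot 2290 = 6157810$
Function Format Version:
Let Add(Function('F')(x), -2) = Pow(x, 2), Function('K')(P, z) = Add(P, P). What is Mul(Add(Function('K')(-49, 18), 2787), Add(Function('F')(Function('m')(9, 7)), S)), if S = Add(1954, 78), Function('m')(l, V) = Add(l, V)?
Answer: 6157810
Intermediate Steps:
Function('m')(l, V) = Add(V, l)
Function('K')(P, z) = Mul(2, P)
S = 2032
Function('F')(x) = Add(2, Pow(x, 2))
Mul(Add(Function('K')(-49, 18), 2787), Add(Function('F')(Function('m')(9, 7)), S)) = Mul(Add(Mul(2, -49), 2787), Add(Add(2, Pow(Add(7, 9), 2)), 2032)) = Mul(Add(-98, 2787), Add(Add(2, Pow(16, 2)), 2032)) = Mul(2689, Add(Add(2, 256), 2032)) = Mul(2689, Add(258, 2032)) = Mul(2689, 2290) = 6157810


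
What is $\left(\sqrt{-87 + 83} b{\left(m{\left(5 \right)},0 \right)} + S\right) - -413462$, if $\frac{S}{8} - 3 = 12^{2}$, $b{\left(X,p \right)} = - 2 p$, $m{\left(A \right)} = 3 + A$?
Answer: $414638$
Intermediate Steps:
$S = 1176$ ($S = 24 + 8 \cdot 12^{2} = 24 + 8 \cdot 144 = 24 + 1152 = 1176$)
$\left(\sqrt{-87 + 83} b{\left(m{\left(5 \right)},0 \right)} + S\right) - -413462 = \left(\sqrt{-87 + 83} \left(\left(-2\right) 0\right) + 1176\right) - -413462 = \left(\sqrt{-4} \cdot 0 + 1176\right) + 413462 = \left(2 i 0 + 1176\right) + 413462 = \left(0 + 1176\right) + 413462 = 1176 + 413462 = 414638$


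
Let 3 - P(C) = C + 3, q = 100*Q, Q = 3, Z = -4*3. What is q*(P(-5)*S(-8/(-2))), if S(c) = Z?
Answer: -18000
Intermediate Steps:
Z = -12
S(c) = -12
q = 300 (q = 100*3 = 300)
P(C) = -C (P(C) = 3 - (C + 3) = 3 - (3 + C) = 3 + (-3 - C) = -C)
q*(P(-5)*S(-8/(-2))) = 300*(-1*(-5)*(-12)) = 300*(5*(-12)) = 300*(-60) = -18000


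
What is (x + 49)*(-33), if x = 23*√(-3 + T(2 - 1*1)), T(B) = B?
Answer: -1617 - 759*I*√2 ≈ -1617.0 - 1073.4*I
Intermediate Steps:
x = 23*I*√2 (x = 23*√(-3 + (2 - 1*1)) = 23*√(-3 + (2 - 1)) = 23*√(-3 + 1) = 23*√(-2) = 23*(I*√2) = 23*I*√2 ≈ 32.527*I)
(x + 49)*(-33) = (23*I*√2 + 49)*(-33) = (49 + 23*I*√2)*(-33) = -1617 - 759*I*√2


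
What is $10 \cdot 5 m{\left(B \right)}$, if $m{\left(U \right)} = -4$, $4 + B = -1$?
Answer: $-200$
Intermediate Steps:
$B = -5$ ($B = -4 - 1 = -5$)
$10 \cdot 5 m{\left(B \right)} = 10 \cdot 5 \left(-4\right) = 50 \left(-4\right) = -200$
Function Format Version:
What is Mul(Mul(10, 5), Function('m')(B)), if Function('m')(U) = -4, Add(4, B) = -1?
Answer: -200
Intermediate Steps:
B = -5 (B = Add(-4, -1) = -5)
Mul(Mul(10, 5), Function('m')(B)) = Mul(Mul(10, 5), -4) = Mul(50, -4) = -200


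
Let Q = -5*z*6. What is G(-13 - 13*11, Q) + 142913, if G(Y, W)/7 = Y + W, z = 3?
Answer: 141191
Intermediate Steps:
Q = -90 (Q = -5*3*6 = -15*6 = -90)
G(Y, W) = 7*W + 7*Y (G(Y, W) = 7*(Y + W) = 7*(W + Y) = 7*W + 7*Y)
G(-13 - 13*11, Q) + 142913 = (7*(-90) + 7*(-13 - 13*11)) + 142913 = (-630 + 7*(-13 - 143)) + 142913 = (-630 + 7*(-156)) + 142913 = (-630 - 1092) + 142913 = -1722 + 142913 = 141191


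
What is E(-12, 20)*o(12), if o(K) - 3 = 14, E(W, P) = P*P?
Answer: 6800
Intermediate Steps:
E(W, P) = P²
o(K) = 17 (o(K) = 3 + 14 = 17)
E(-12, 20)*o(12) = 20²*17 = 400*17 = 6800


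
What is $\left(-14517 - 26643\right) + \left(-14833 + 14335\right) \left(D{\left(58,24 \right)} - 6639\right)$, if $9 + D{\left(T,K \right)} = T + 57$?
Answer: $3212274$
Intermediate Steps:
$D{\left(T,K \right)} = 48 + T$ ($D{\left(T,K \right)} = -9 + \left(T + 57\right) = -9 + \left(57 + T\right) = 48 + T$)
$\left(-14517 - 26643\right) + \left(-14833 + 14335\right) \left(D{\left(58,24 \right)} - 6639\right) = \left(-14517 - 26643\right) + \left(-14833 + 14335\right) \left(\left(48 + 58\right) - 6639\right) = -41160 - 498 \left(106 - 6639\right) = -41160 - -3253434 = -41160 + 3253434 = 3212274$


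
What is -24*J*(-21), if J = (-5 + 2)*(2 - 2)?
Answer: 0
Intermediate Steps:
J = 0 (J = -3*0 = 0)
-24*J*(-21) = -0*(-21) = -24*0*(-21) = 0*(-21) = 0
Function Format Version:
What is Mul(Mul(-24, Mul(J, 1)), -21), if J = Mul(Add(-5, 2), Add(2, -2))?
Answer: 0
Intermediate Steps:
J = 0 (J = Mul(-3, 0) = 0)
Mul(Mul(-24, Mul(J, 1)), -21) = Mul(Mul(-24, Mul(0, 1)), -21) = Mul(Mul(-24, 0), -21) = Mul(0, -21) = 0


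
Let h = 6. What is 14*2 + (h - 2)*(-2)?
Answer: 20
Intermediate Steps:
14*2 + (h - 2)*(-2) = 14*2 + (6 - 2)*(-2) = 28 + 4*(-2) = 28 - 8 = 20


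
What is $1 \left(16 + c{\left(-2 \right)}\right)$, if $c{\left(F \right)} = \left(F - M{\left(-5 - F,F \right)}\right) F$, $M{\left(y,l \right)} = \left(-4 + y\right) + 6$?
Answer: $18$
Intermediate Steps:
$M{\left(y,l \right)} = 2 + y$
$c{\left(F \right)} = F \left(3 + 2 F\right)$ ($c{\left(F \right)} = \left(F - \left(2 - \left(5 + F\right)\right)\right) F = \left(F - \left(-3 - F\right)\right) F = \left(F + \left(3 + F\right)\right) F = \left(3 + 2 F\right) F = F \left(3 + 2 F\right)$)
$1 \left(16 + c{\left(-2 \right)}\right) = 1 \left(16 - 2 \left(3 + 2 \left(-2\right)\right)\right) = 1 \left(16 - 2 \left(3 - 4\right)\right) = 1 \left(16 - -2\right) = 1 \left(16 + 2\right) = 1 \cdot 18 = 18$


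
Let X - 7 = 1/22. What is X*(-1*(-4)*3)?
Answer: 930/11 ≈ 84.545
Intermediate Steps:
X = 155/22 (X = 7 + 1/22 = 155/22 ≈ 7.0455)
X*(-1*(-4)*3) = 155*(-1*(-4)*3)/22 = 155*(4*3)/22 = (155/22)*12 = 930/11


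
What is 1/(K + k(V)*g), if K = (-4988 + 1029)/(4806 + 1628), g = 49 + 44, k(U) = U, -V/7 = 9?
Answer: -6434/37700765 ≈ -0.00017066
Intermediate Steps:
V = -63 (V = -7*9 = -63)
g = 93
K = -3959/6434 ≈ -0.61532
1/(K + k(V)*g) = 1/(-3959/6434 - 63*93) = 1/(-3959/6434 - 5859) = 1/(-37700765/6434) = -6434/37700765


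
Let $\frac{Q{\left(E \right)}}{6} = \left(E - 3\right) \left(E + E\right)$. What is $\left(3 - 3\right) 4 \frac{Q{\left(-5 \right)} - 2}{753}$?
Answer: $0$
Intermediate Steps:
$Q{\left(E \right)} = 12 E \left(-3 + E\right)$ ($Q{\left(E \right)} = 6 \left(E - 3\right) \left(E + E\right) = 6 \left(-3 + E\right) 2 E = 6 \cdot 2 E \left(-3 + E\right) = 12 E \left(-3 + E\right)$)
$\left(3 - 3\right) 4 \frac{Q{\left(-5 \right)} - 2}{753} = \left(3 - 3\right) 4 \frac{12 \left(-5\right) \left(-3 - 5\right) - 2}{753} = 0 \cdot 4 \left(12 \left(-5\right) \left(-8\right) - 2\right) \frac{1}{753} = 0 \left(480 - 2\right) \frac{1}{753} = 0 \cdot 478 \cdot \frac{1}{753} = 0 \cdot \frac{478}{753} = 0$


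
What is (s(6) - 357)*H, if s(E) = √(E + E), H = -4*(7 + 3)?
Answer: 14280 - 80*√3 ≈ 14141.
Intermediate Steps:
H = -40 (H = -4*10 = -40)
s(E) = √2*√E (s(E) = √(2*E) = √2*√E)
(s(6) - 357)*H = (√2*√6 - 357)*(-40) = (2*√3 - 357)*(-40) = (-357 + 2*√3)*(-40) = 14280 - 80*√3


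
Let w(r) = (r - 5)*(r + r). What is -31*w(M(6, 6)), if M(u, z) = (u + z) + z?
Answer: -14508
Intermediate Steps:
M(u, z) = u + 2*z
w(r) = 2*r*(-5 + r) (w(r) = (-5 + r)*(2*r) = 2*r*(-5 + r))
-31*w(M(6, 6)) = -62*(6 + 2*6)*(-5 + (6 + 2*6)) = -62*(6 + 12)*(-5 + (6 + 12)) = -62*18*(-5 + 18) = -62*18*13 = -31*468 = -14508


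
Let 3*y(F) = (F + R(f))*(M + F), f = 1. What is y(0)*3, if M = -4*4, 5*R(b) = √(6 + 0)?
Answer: -16*√6/5 ≈ -7.8384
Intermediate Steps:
R(b) = √6/5 (R(b) = √(6 + 0)/5 = √6/5)
M = -16
y(F) = (-16 + F)*(F + √6/5)/3 (y(F) = ((F + √6/5)*(-16 + F))/3 = ((-16 + F)*(F + √6/5))/3 = (-16 + F)*(F + √6/5)/3)
y(0)*3 = (-16/3*0 - 16*√6/15 + (⅓)*0² + (1/15)*0*√6)*3 = (0 - 16*√6/15 + (⅓)*0 + 0)*3 = (0 - 16*√6/15 + 0 + 0)*3 = -16*√6/15*3 = -16*√6/5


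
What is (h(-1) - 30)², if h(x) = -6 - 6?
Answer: 1764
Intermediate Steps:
h(x) = -12
(h(-1) - 30)² = (-12 - 30)² = (-42)² = 1764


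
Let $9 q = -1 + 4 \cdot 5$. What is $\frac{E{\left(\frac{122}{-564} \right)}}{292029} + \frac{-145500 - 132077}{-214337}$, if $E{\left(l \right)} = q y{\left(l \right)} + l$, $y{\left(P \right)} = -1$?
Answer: $\frac{68576789508565}{52953356327958} \approx 1.295$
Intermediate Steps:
$q = \frac{19}{9}$ ($q = \frac{-1 + 4 \cdot 5}{9} = \frac{-1 + 20}{9} = \frac{1}{9} \cdot 19 = \frac{19}{9} \approx 2.1111$)
$E{\left(l \right)} = - \frac{19}{9} + l$ ($E{\left(l \right)} = \frac{19}{9} \left(-1\right) + l = - \frac{19}{9} + l$)
$\frac{E{\left(\frac{122}{-564} \right)}}{292029} + \frac{-145500 - 132077}{-214337} = \frac{- \frac{19}{9} + \frac{122}{-564}}{292029} + \frac{-145500 - 132077}{-214337} = \left(- \frac{19}{9} + 122 \left(- \frac{1}{564}\right)\right) \frac{1}{292029} - - \frac{277577}{214337} = \left(- \frac{19}{9} - \frac{61}{282}\right) \frac{1}{292029} + \frac{277577}{214337} = \left(- \frac{1969}{846}\right) \frac{1}{292029} + \frac{277577}{214337} = - \frac{1969}{247056534} + \frac{277577}{214337} = \frac{68576789508565}{52953356327958}$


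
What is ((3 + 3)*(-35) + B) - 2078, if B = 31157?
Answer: 28869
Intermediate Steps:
((3 + 3)*(-35) + B) - 2078 = ((3 + 3)*(-35) + 31157) - 2078 = (6*(-35) + 31157) - 2078 = (-210 + 31157) - 2078 = 30947 - 2078 = 28869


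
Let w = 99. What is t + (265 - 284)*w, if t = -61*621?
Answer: -39762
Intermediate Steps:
t = -37881
t + (265 - 284)*w = -37881 + (265 - 284)*99 = -37881 - 19*99 = -37881 - 1881 = -39762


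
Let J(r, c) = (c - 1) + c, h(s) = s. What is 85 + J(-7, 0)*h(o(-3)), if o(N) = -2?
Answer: 87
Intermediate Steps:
J(r, c) = -1 + 2*c (J(r, c) = (-1 + c) + c = -1 + 2*c)
85 + J(-7, 0)*h(o(-3)) = 85 + (-1 + 2*0)*(-2) = 85 + (-1 + 0)*(-2) = 85 - 1*(-2) = 85 + 2 = 87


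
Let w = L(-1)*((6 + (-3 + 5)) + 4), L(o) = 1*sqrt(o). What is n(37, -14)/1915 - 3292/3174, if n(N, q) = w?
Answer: -1646/1587 + 12*I/1915 ≈ -1.0372 + 0.0062663*I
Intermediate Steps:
L(o) = sqrt(o)
w = 12*I (w = sqrt(-1)*((6 + (-3 + 5)) + 4) = I*((6 + 2) + 4) = I*(8 + 4) = I*12 = 12*I ≈ 12.0*I)
n(N, q) = 12*I
n(37, -14)/1915 - 3292/3174 = (12*I)/1915 - 3292/3174 = (12*I)*(1/1915) - 3292*1/3174 = 12*I/1915 - 1646/1587 = -1646/1587 + 12*I/1915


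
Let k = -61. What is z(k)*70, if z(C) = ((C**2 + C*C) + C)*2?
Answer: 1033340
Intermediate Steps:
z(C) = 2*C + 4*C**2 (z(C) = ((C**2 + C**2) + C)*2 = (2*C**2 + C)*2 = (C + 2*C**2)*2 = 2*C + 4*C**2)
z(k)*70 = (2*(-61)*(1 + 2*(-61)))*70 = (2*(-61)*(1 - 122))*70 = (2*(-61)*(-121))*70 = 14762*70 = 1033340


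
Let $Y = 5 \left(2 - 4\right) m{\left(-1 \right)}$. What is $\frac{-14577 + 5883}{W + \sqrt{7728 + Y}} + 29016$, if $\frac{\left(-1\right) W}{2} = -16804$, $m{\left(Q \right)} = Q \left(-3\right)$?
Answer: $\frac{16386494332752}{564744983} + \frac{4347 \sqrt{7698}}{564744983} \approx 29016.0$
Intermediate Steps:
$m{\left(Q \right)} = - 3 Q$
$W = 33608$ ($W = \left(-2\right) \left(-16804\right) = 33608$)
$Y = -30$ ($Y = 5 \left(2 - 4\right) \left(\left(-3\right) \left(-1\right)\right) = 5 \left(2 - 4\right) 3 = 5 \left(-2\right) 3 = \left(-10\right) 3 = -30$)
$\frac{-14577 + 5883}{W + \sqrt{7728 + Y}} + 29016 = \frac{-14577 + 5883}{33608 + \sqrt{7728 - 30}} + 29016 = - \frac{8694}{33608 + \sqrt{7698}} + 29016 = 29016 - \frac{8694}{33608 + \sqrt{7698}}$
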